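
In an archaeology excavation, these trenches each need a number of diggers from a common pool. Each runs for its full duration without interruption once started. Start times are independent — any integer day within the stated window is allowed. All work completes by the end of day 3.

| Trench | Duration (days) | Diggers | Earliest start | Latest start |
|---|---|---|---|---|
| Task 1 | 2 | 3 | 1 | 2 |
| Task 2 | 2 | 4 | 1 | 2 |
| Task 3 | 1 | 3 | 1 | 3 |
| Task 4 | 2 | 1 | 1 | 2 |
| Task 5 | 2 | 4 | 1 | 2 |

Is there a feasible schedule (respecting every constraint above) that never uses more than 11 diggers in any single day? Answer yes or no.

The minimum achievable peak is 12; 11 < 12, so no feasible schedule stays within the cap.

no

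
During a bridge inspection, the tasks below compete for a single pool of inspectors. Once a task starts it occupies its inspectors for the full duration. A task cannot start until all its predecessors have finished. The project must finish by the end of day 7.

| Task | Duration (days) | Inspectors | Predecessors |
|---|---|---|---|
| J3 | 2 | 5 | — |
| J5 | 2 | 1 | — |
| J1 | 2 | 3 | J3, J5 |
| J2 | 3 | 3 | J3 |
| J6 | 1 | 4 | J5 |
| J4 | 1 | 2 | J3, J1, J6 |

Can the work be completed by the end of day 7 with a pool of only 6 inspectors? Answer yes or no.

yes

Schedule J3@1, J5@1, J1@3, J2@3, J6@6, J4@7: d1:6  d2:6  d3:6  d4:6  d5:3  d6:4  d7:2 — peak 6 ≤ 6.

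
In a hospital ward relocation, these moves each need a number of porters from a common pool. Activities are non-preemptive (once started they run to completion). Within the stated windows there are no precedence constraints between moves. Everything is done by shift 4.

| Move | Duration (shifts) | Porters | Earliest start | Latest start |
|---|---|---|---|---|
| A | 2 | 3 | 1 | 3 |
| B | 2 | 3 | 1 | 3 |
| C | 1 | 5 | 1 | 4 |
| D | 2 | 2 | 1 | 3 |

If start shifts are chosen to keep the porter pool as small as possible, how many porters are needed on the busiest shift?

Early-start (A@1, B@1, C@1, D@1) gives peak 13: s1:13  s2:8  s3:0  s4:0.
Shift C→3, D→3.
Schedule A@1, B@1, C@3, D@3: s1:6  s2:6  s3:7  s4:2 — peak 7.

7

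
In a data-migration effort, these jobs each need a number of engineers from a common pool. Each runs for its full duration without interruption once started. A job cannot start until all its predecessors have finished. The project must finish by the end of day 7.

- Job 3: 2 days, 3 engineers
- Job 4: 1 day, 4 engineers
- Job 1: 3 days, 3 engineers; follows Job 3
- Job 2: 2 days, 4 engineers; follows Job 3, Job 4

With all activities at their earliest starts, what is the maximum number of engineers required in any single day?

7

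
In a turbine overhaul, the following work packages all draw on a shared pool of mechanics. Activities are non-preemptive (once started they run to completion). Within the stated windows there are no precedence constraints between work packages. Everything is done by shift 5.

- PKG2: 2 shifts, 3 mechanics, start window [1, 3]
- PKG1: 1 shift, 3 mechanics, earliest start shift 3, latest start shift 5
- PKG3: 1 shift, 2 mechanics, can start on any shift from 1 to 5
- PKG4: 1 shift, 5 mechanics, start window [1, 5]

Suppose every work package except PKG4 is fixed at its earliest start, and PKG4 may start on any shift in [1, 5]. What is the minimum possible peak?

PKG4@1: s1:10  s2:3  s3:3  s4:0  s5:0 → peak 10
PKG4@2: s1:5  s2:8  s3:3  s4:0  s5:0 → peak 8
PKG4@3: s1:5  s2:3  s3:8  s4:0  s5:0 → peak 8
PKG4@4: s1:5  s2:3  s3:3  s4:5  s5:0 → peak 5
PKG4@5: s1:5  s2:3  s3:3  s4:0  s5:5 → peak 5
Best is PKG4@4, peak 5.

5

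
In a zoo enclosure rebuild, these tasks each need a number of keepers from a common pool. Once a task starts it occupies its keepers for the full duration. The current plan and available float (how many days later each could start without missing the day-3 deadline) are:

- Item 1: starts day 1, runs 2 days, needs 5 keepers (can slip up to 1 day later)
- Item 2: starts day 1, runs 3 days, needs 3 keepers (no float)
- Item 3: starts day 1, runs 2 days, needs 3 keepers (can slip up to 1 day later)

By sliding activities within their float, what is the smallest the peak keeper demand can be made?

11

Schedule Item 1@1, Item 2@1, Item 3@1: d1:11  d2:11  d3:3 — peak 11.
No arrangement of the 4 feasible schedules does better.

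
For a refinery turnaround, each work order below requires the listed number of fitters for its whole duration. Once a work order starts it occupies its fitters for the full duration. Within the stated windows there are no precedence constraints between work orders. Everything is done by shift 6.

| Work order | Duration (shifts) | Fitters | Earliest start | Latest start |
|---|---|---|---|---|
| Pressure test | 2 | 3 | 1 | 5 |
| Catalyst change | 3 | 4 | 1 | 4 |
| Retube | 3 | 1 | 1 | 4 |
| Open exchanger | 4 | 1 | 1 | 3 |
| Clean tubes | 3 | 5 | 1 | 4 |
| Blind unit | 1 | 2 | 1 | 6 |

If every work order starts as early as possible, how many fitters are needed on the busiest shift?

16

Early-start schedule: Pressure test@1, Catalyst change@1, Retube@1, Open exchanger@1, Clean tubes@1, Blind unit@1.
Load per shift: shift 1: 16, shift 2: 14, shift 3: 11, shift 4: 1, shift 5: 0, shift 6: 0.
Peak is 16.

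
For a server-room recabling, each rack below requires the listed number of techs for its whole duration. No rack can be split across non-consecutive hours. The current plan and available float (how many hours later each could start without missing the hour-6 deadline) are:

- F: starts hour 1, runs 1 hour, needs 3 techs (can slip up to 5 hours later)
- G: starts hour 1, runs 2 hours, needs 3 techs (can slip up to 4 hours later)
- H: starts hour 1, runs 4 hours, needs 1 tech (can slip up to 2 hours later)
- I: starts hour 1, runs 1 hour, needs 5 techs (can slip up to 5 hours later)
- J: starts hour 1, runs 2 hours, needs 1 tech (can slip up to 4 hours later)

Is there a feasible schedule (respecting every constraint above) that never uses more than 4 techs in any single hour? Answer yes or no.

no

The minimum achievable peak is 5; 4 < 5, so no feasible schedule stays within the cap.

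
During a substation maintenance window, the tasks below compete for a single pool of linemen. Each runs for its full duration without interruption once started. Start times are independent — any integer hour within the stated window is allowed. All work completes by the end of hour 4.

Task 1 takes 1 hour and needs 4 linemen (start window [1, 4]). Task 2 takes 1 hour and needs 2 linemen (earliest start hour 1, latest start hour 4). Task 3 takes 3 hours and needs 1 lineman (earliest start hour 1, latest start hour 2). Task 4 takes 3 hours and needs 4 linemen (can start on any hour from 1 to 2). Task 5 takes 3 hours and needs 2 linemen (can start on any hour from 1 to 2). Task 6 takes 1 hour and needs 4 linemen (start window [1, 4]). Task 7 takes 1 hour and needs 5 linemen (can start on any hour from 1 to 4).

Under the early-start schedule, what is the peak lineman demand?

Early-start schedule: Task 1@1, Task 2@1, Task 3@1, Task 4@1, Task 5@1, Task 6@1, Task 7@1.
Load per hour: hour 1: 22, hour 2: 7, hour 3: 7, hour 4: 0.
Peak is 22.

22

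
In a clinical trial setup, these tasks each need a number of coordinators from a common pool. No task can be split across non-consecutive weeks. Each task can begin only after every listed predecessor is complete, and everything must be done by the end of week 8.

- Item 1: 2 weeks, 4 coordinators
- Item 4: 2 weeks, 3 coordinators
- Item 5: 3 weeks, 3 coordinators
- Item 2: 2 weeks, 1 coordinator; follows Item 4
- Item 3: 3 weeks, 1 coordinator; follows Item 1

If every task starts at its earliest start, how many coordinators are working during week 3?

5

At early start, week 3 has: Item 5, Item 2, Item 3.
Demand: 3 + 1 + 1 = 5.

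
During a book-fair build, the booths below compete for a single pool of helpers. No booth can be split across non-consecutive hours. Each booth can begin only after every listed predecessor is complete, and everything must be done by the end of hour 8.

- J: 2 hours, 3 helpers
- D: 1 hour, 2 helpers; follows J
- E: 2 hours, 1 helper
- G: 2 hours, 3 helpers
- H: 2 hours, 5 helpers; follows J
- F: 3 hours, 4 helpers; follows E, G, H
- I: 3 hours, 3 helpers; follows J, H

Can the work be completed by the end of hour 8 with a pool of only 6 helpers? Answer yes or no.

no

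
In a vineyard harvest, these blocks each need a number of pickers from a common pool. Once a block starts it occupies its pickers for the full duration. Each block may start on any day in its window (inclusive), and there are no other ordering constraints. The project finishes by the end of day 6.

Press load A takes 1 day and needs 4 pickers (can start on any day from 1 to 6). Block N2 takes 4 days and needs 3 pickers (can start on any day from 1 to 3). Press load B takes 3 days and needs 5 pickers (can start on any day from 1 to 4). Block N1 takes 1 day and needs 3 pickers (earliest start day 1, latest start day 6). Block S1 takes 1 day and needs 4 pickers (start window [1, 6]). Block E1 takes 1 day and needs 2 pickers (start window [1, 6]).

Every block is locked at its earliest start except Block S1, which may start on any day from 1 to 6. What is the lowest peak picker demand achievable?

17

Block S1@1: d1:21  d2:8  d3:8  d4:3  d5:0  d6:0 → peak 21
Block S1@2: d1:17  d2:12  d3:8  d4:3  d5:0  d6:0 → peak 17
Block S1@3: d1:17  d2:8  d3:12  d4:3  d5:0  d6:0 → peak 17
Block S1@4: d1:17  d2:8  d3:8  d4:7  d5:0  d6:0 → peak 17
Block S1@5: d1:17  d2:8  d3:8  d4:3  d5:4  d6:0 → peak 17
Block S1@6: d1:17  d2:8  d3:8  d4:3  d5:0  d6:4 → peak 17
Best is Block S1@2, peak 17.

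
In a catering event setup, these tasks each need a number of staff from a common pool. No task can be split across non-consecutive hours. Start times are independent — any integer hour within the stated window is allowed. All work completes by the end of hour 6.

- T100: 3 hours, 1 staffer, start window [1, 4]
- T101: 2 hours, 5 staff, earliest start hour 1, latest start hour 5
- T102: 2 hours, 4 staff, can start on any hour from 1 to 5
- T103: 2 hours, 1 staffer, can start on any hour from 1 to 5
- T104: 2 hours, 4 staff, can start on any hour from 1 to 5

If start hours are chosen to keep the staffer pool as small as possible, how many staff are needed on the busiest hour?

6

Early-start (T100@1, T101@1, T102@1, T103@1, T104@1) gives peak 15: h1:15  h2:15  h3:1  h4:0  h5:0  h6:0.
Shift T102→3, T103→3, T104→5.
Schedule T100@1, T101@1, T102@3, T103@3, T104@5: h1:6  h2:6  h3:6  h4:5  h5:4  h6:4 — peak 6.
Total staffer-hours = 31 over 6 hours ⇒ peak ≥ ⌈31/6⌉ = 6, so 6 is optimal.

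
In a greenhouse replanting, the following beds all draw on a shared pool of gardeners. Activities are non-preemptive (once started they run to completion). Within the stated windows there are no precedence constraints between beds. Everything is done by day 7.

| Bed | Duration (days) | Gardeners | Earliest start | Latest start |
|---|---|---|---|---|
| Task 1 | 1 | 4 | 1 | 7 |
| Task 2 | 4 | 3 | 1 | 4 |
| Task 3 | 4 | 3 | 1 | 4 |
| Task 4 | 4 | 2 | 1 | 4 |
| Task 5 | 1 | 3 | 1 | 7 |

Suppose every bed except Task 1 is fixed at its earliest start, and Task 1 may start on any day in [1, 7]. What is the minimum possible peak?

11

Task 1@1: d1:15  d2:8  d3:8  d4:8  d5:0  d6:0  d7:0 → peak 15
Task 1@2: d1:11  d2:12  d3:8  d4:8  d5:0  d6:0  d7:0 → peak 12
Task 1@3: d1:11  d2:8  d3:12  d4:8  d5:0  d6:0  d7:0 → peak 12
Task 1@4: d1:11  d2:8  d3:8  d4:12  d5:0  d6:0  d7:0 → peak 12
Task 1@5: d1:11  d2:8  d3:8  d4:8  d5:4  d6:0  d7:0 → peak 11
Task 1@6: d1:11  d2:8  d3:8  d4:8  d5:0  d6:4  d7:0 → peak 11
Task 1@7: d1:11  d2:8  d3:8  d4:8  d5:0  d6:0  d7:4 → peak 11
Best is Task 1@5, peak 11.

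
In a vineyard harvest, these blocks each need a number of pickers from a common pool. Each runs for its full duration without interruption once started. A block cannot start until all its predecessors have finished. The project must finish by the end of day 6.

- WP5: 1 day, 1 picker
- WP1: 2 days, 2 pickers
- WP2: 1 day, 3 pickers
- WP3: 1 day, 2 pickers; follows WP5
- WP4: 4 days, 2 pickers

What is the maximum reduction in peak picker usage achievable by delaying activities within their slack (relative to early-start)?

Early-start peak: d1:8  d2:6  d3:2  d4:2  d5:0  d6:0 ⇒ 8.
Leveled (WP5@1, WP1@1, WP2@6, WP3@3, WP4@2): d1:3  d2:4  d3:4  d4:2  d5:2  d6:3 ⇒ 4.
Reduction 8 − 4 = 4.

4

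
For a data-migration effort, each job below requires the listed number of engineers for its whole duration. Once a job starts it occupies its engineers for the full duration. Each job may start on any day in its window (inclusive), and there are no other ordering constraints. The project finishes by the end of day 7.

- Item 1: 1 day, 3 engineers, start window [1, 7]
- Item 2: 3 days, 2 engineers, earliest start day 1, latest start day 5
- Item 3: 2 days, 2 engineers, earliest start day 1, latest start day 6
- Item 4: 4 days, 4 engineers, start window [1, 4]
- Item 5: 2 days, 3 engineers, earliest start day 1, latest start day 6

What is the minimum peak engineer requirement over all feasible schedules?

Early-start (Item 1@1, Item 2@1, Item 3@1, Item 4@1, Item 5@1) gives peak 14: d1:14  d2:11  d3:6  d4:4  d5:0  d6:0  d7:0.
Shift Item 3→4, Item 4→2, Item 5→6.
Schedule Item 1@1, Item 2@1, Item 3@4, Item 4@2, Item 5@6: d1:5  d2:6  d3:6  d4:6  d5:6  d6:3  d7:3 — peak 6.

6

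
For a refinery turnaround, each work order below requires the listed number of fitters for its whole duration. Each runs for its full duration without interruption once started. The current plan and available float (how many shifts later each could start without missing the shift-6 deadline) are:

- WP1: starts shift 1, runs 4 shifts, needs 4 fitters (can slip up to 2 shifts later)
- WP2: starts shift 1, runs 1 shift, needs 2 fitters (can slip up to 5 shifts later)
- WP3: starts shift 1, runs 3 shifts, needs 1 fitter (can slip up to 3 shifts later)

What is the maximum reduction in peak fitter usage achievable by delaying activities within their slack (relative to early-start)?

Early-start peak: s1:7  s2:5  s3:5  s4:4  s5:0  s6:0 ⇒ 7.
Leveled (WP1@1, WP2@5, WP3@1): s1:5  s2:5  s3:5  s4:4  s5:2  s6:0 ⇒ 5.
Reduction 7 − 5 = 2.

2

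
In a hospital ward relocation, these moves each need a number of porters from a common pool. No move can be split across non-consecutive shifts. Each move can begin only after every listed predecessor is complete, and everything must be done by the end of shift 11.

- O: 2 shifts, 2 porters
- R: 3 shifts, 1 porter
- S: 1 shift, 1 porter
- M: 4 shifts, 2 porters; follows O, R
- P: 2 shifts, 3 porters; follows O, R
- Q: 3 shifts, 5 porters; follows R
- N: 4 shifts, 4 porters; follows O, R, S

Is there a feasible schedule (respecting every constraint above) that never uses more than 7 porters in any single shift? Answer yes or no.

yes

Schedule O@1, R@1, S@1, M@4, P@7, Q@4, N@8: s1:4  s2:3  s3:1  s4:7  s5:7  s6:7  s7:5  s8:7  s9:4  s10:4  s11:4 — peak 7 ≤ 7.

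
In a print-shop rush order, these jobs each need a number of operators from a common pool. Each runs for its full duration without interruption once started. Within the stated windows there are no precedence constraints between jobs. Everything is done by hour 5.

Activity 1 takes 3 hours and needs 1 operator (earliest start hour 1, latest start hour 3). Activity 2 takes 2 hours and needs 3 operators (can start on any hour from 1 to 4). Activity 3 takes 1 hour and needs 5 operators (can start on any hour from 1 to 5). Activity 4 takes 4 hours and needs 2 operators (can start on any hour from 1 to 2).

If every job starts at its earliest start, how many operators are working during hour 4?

2

At early start, hour 4 has: Activity 4.
Demand: 2 = 2.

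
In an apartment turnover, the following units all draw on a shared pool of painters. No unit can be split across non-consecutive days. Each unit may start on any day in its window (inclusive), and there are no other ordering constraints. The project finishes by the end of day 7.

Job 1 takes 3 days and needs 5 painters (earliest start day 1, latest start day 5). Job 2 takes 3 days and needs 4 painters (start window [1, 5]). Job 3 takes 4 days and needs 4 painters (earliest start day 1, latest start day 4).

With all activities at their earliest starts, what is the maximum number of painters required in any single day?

Early-start schedule: Job 1@1, Job 2@1, Job 3@1.
Load per day: day 1: 13, day 2: 13, day 3: 13, day 4: 4, day 5: 0, day 6: 0, day 7: 0.
Peak is 13.

13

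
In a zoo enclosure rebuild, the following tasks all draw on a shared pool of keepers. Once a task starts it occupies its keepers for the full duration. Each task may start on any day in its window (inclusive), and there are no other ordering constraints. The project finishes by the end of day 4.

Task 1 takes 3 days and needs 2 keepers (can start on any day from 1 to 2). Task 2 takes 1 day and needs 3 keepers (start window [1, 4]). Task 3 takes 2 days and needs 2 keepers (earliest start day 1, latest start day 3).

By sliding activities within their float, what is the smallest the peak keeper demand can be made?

Early-start (Task 1@1, Task 2@1, Task 3@1) gives peak 7: d1:7  d2:4  d3:2  d4:0.
Shift Task 2→4.
Schedule Task 1@1, Task 2@4, Task 3@1: d1:4  d2:4  d3:2  d4:3 — peak 4.
Total keeper-days = 13 over 4 days ⇒ peak ≥ ⌈13/4⌉ = 4, so 4 is optimal.

4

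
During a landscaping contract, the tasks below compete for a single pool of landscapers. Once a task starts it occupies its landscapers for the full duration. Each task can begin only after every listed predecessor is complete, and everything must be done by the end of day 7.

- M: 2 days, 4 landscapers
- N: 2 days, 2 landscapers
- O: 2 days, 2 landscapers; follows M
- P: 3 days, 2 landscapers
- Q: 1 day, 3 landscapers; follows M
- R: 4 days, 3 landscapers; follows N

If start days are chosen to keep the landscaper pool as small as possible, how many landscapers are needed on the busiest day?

Early-start (M@1, N@1, O@3, P@1, Q@3, R@3) gives peak 10: d1:8  d2:8  d3:10  d4:5  d5:3  d6:3  d7:0.
Shift P→5, R→4.
Schedule M@1, N@1, O@3, P@5, Q@3, R@4: d1:6  d2:6  d3:5  d4:5  d5:5  d6:5  d7:5 — peak 6.
Total landscaper-days = 37 over 7 days ⇒ peak ≥ ⌈37/7⌉ = 6, so 6 is optimal.

6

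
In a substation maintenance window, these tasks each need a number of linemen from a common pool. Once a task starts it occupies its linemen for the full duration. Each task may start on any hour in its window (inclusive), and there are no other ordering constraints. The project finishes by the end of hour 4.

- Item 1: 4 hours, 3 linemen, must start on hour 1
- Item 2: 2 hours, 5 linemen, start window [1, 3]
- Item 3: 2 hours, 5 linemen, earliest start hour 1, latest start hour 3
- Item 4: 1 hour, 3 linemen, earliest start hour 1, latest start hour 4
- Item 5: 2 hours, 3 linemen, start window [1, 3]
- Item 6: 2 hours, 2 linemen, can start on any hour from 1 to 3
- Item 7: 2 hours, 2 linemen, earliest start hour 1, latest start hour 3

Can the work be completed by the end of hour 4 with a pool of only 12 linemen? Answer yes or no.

no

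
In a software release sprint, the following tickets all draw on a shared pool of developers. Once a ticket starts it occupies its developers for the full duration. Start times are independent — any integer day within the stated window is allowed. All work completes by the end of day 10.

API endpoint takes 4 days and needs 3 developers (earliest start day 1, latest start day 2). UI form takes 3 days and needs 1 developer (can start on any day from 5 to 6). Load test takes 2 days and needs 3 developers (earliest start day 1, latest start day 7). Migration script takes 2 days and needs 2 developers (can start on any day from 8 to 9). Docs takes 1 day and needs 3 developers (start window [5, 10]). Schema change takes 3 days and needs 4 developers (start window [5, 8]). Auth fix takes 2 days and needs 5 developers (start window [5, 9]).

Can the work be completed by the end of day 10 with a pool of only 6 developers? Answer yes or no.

yes

Schedule API endpoint@1, UI form@5, Load test@1, Migration script@8, Docs@5, Schema change@8, Auth fix@6: d1:6  d2:6  d3:3  d4:3  d5:4  d6:6  d7:6  d8:6  d9:6  d10:4 — peak 6 ≤ 6.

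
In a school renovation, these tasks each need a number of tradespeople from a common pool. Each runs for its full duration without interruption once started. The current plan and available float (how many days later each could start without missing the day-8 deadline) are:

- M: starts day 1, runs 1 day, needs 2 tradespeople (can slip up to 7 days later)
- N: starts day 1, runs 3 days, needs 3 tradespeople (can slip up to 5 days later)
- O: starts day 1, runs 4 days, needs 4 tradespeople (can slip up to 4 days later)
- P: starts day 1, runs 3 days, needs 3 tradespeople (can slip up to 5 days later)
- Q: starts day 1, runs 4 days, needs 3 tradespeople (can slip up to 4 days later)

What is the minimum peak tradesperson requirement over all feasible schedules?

Early-start (M@1, N@1, O@1, P@1, Q@1) gives peak 15: d1:15  d2:13  d3:13  d4:7  d5:0  d6:0  d7:0  d8:0.
Shift O→2, P→6, Q→4.
Schedule M@1, N@1, O@2, P@6, Q@4: d1:5  d2:7  d3:7  d4:7  d5:7  d6:6  d7:6  d8:3 — peak 7.

7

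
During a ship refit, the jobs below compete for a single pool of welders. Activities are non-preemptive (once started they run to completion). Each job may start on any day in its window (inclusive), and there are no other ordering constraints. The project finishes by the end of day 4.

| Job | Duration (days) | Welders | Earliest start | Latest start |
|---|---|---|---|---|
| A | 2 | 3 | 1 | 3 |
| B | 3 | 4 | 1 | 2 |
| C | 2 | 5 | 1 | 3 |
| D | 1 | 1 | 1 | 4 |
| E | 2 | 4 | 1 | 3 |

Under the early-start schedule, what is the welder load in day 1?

17

At early start, day 1 has: A, B, C, D, E.
Demand: 3 + 4 + 5 + 1 + 4 = 17.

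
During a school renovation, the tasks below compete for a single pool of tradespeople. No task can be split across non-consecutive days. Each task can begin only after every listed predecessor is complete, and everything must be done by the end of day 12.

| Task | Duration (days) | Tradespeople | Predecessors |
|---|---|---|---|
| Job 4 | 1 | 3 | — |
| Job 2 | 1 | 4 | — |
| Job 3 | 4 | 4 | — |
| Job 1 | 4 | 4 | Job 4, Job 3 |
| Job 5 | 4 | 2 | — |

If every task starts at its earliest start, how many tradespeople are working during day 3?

6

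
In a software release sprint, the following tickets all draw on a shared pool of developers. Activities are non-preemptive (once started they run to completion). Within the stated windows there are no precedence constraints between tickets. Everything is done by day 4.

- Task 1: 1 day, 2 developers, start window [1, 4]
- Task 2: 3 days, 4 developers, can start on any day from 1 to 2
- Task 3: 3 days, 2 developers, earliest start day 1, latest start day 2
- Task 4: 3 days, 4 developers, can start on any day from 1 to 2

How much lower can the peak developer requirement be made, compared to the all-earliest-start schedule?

Early-start peak: d1:12  d2:10  d3:10  d4:0 ⇒ 12.
Leveled (Task 1@1, Task 2@1, Task 3@1, Task 4@2): d1:8  d2:10  d3:10  d4:4 ⇒ 10.
Reduction 12 − 10 = 2.

2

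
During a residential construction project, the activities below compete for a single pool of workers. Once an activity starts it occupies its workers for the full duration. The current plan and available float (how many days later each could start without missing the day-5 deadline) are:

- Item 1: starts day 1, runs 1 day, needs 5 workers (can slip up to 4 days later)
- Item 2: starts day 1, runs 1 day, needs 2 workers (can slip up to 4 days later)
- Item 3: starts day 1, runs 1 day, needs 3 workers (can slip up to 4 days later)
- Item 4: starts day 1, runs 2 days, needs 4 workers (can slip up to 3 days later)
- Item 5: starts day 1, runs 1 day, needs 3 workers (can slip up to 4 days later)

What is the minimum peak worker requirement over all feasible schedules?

5

Early-start (Item 1@1, Item 2@1, Item 3@1, Item 4@1, Item 5@1) gives peak 17: d1:17  d2:4  d3:0  d4:0  d5:0.
Shift Item 2→2, Item 3→2, Item 4→3, Item 5→5.
Schedule Item 1@1, Item 2@2, Item 3@2, Item 4@3, Item 5@5: d1:5  d2:5  d3:4  d4:4  d5:3 — peak 5.
Total worker-days = 21 over 5 days ⇒ peak ≥ ⌈21/5⌉ = 5, so 5 is optimal.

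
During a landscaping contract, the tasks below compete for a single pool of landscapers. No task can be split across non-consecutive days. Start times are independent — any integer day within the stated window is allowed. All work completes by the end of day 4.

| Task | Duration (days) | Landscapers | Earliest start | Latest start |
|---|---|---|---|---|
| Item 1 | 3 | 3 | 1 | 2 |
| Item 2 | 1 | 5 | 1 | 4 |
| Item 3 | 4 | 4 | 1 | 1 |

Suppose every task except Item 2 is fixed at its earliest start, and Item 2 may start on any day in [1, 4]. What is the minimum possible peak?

Item 2@1: d1:12  d2:7  d3:7  d4:4 → peak 12
Item 2@2: d1:7  d2:12  d3:7  d4:4 → peak 12
Item 2@3: d1:7  d2:7  d3:12  d4:4 → peak 12
Item 2@4: d1:7  d2:7  d3:7  d4:9 → peak 9
Best is Item 2@4, peak 9.

9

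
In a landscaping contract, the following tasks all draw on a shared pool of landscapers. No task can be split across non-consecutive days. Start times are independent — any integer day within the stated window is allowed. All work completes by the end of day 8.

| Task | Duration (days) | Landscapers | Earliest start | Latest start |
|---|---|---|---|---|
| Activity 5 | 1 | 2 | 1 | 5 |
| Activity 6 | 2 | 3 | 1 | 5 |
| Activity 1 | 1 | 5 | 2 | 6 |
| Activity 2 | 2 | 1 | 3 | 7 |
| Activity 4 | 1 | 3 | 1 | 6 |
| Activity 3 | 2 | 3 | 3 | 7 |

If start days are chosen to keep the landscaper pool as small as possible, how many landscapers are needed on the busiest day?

5

Early-start (Activity 5@1, Activity 6@1, Activity 1@2, Activity 2@3, Activity 4@1, Activity 3@3) gives peak 8: d1:8  d2:8  d3:4  d4:4  d5:0  d6:0  d7:0  d8:0.
Shift Activity 1→3, Activity 2→4, Activity 4→4, Activity 3→5.
Schedule Activity 5@1, Activity 6@1, Activity 1@3, Activity 2@4, Activity 4@4, Activity 3@5: d1:5  d2:3  d3:5  d4:4  d5:4  d6:3  d7:0  d8:0 — peak 5.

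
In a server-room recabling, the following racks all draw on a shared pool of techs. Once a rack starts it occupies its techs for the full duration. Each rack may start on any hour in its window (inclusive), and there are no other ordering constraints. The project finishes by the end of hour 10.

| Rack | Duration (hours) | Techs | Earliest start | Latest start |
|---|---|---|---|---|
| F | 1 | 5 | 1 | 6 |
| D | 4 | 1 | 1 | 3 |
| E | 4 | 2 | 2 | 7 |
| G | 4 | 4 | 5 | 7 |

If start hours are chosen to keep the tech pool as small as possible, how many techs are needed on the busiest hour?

Early-start (F@1, D@1, E@2, G@5) gives peak 6: h1:6  h2:3  h3:3  h4:3  h5:6  h6:4  h7:4  h8:4  h9:0  h10:0.
Shift D→2, G→6.
Schedule F@1, D@2, E@2, G@6: h1:5  h2:3  h3:3  h4:3  h5:3  h6:4  h7:4  h8:4  h9:4  h10:0 — peak 5.

5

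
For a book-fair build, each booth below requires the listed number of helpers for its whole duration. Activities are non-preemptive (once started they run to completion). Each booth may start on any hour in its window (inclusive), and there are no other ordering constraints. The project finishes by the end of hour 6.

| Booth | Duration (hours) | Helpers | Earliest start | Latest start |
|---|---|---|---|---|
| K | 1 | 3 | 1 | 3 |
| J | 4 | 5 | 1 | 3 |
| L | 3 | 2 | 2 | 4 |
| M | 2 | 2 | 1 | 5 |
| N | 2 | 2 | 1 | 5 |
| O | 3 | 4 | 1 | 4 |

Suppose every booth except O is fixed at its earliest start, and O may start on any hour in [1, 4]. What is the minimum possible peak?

12

O@1: h1:16  h2:15  h3:11  h4:7  h5:0  h6:0 → peak 16
O@2: h1:12  h2:15  h3:11  h4:11  h5:0  h6:0 → peak 15
O@3: h1:12  h2:11  h3:11  h4:11  h5:4  h6:0 → peak 12
O@4: h1:12  h2:11  h3:7  h4:11  h5:4  h6:4 → peak 12
Best is O@3, peak 12.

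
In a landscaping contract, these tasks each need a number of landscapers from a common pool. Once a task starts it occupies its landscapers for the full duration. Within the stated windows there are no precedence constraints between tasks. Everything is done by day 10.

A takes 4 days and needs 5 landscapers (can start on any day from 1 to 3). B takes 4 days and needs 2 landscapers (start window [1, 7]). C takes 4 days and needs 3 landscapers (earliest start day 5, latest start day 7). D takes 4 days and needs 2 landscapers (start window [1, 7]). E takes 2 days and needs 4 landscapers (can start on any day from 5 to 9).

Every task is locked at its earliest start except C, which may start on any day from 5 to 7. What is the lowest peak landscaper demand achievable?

9

C@5: d1:9  d2:9  d3:9  d4:9  d5:7  d6:7  d7:3  d8:3  d9:0  d10:0 → peak 9
C@6: d1:9  d2:9  d3:9  d4:9  d5:4  d6:7  d7:3  d8:3  d9:3  d10:0 → peak 9
C@7: d1:9  d2:9  d3:9  d4:9  d5:4  d6:4  d7:3  d8:3  d9:3  d10:3 → peak 9
Best is C@5, peak 9.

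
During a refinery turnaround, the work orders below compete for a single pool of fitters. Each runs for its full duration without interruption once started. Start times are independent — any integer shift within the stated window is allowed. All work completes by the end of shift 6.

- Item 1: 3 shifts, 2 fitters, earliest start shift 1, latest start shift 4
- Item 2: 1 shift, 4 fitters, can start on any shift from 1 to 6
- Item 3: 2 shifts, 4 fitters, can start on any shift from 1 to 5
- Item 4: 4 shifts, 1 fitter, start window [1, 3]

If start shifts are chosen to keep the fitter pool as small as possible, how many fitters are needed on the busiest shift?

5

Early-start (Item 1@1, Item 2@1, Item 3@1, Item 4@1) gives peak 11: s1:11  s2:7  s3:3  s4:1  s5:0  s6:0.
Shift Item 2→4, Item 3→5.
Schedule Item 1@1, Item 2@4, Item 3@5, Item 4@1: s1:3  s2:3  s3:3  s4:5  s5:4  s6:4 — peak 5.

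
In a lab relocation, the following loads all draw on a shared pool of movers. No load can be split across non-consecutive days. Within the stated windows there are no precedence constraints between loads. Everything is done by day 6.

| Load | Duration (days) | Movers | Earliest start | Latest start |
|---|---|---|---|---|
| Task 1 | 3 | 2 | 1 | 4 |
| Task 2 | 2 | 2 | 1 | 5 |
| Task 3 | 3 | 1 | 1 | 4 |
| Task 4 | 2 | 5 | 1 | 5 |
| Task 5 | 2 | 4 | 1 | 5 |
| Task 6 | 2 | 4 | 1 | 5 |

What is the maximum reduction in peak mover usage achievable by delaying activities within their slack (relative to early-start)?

11

Early-start peak: d1:18  d2:18  d3:3  d4:0  d5:0  d6:0 ⇒ 18.
Leveled (Task 1@1, Task 2@4, Task 3@1, Task 4@5, Task 5@1, Task 6@3): d1:7  d2:7  d3:7  d4:6  d5:7  d6:5 ⇒ 7.
Reduction 18 − 7 = 11.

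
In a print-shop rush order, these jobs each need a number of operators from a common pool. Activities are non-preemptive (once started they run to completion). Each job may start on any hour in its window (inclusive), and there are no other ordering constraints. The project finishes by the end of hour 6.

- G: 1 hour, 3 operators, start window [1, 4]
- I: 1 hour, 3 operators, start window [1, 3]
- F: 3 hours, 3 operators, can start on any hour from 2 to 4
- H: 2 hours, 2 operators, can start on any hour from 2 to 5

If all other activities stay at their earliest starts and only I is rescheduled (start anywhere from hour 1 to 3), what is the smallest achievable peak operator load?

I@1: h1:6  h2:5  h3:5  h4:3  h5:0  h6:0 → peak 6
I@2: h1:3  h2:8  h3:5  h4:3  h5:0  h6:0 → peak 8
I@3: h1:3  h2:5  h3:8  h4:3  h5:0  h6:0 → peak 8
Best is I@1, peak 6.

6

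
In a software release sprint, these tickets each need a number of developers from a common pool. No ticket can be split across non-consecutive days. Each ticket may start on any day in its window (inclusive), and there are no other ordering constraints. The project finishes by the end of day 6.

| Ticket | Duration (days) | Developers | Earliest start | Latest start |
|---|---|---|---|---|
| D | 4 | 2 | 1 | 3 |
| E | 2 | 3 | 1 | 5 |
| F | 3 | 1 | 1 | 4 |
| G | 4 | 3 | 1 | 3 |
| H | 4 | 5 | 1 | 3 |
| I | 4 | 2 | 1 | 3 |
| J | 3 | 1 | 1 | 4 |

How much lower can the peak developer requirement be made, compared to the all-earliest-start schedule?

Early-start peak: d1:17  d2:17  d3:14  d4:12  d5:0  d6:0 ⇒ 17.
Leveled (D@1, E@1, F@1, G@1, H@3, I@1, J@4): d1:11  d2:11  d3:13  d4:13  d5:6  d6:6 ⇒ 13.
Reduction 17 − 13 = 4.

4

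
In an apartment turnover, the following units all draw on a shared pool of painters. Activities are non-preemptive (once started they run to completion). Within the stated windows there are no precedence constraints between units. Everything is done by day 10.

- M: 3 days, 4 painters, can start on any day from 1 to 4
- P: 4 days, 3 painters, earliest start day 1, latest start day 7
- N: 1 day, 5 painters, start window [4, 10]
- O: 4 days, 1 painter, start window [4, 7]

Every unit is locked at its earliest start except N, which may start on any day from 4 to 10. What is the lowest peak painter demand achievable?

7

N@4: d1:7  d2:7  d3:7  d4:9  d5:1  d6:1  d7:1  d8:0  d9:0  d10:0 → peak 9
N@5: d1:7  d2:7  d3:7  d4:4  d5:6  d6:1  d7:1  d8:0  d9:0  d10:0 → peak 7
N@6: d1:7  d2:7  d3:7  d4:4  d5:1  d6:6  d7:1  d8:0  d9:0  d10:0 → peak 7
N@7: d1:7  d2:7  d3:7  d4:4  d5:1  d6:1  d7:6  d8:0  d9:0  d10:0 → peak 7
N@8: d1:7  d2:7  d3:7  d4:4  d5:1  d6:1  d7:1  d8:5  d9:0  d10:0 → peak 7
N@9: d1:7  d2:7  d3:7  d4:4  d5:1  d6:1  d7:1  d8:0  d9:5  d10:0 → peak 7
N@10: d1:7  d2:7  d3:7  d4:4  d5:1  d6:1  d7:1  d8:0  d9:0  d10:5 → peak 7
Best is N@5, peak 7.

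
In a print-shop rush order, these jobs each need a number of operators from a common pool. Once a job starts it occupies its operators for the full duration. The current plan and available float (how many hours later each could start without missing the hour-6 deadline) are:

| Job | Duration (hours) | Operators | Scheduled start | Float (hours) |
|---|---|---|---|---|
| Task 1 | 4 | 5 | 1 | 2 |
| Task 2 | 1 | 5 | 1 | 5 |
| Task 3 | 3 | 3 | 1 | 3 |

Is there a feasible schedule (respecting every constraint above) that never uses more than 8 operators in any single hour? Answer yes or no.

Schedule Task 1@1, Task 2@5, Task 3@1: h1:8  h2:8  h3:8  h4:5  h5:5  h6:0 — peak 8 ≤ 8.

yes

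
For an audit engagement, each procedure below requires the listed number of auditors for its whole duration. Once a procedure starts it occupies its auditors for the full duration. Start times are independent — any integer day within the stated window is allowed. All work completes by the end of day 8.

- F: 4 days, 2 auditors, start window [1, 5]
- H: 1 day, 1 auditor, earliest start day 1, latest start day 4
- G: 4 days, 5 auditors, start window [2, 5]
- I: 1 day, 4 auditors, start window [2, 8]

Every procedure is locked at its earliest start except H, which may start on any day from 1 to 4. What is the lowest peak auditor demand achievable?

H@1: d1:3  d2:11  d3:7  d4:7  d5:5  d6:0  d7:0  d8:0 → peak 11
H@2: d1:2  d2:12  d3:7  d4:7  d5:5  d6:0  d7:0  d8:0 → peak 12
H@3: d1:2  d2:11  d3:8  d4:7  d5:5  d6:0  d7:0  d8:0 → peak 11
H@4: d1:2  d2:11  d3:7  d4:8  d5:5  d6:0  d7:0  d8:0 → peak 11
Best is H@1, peak 11.

11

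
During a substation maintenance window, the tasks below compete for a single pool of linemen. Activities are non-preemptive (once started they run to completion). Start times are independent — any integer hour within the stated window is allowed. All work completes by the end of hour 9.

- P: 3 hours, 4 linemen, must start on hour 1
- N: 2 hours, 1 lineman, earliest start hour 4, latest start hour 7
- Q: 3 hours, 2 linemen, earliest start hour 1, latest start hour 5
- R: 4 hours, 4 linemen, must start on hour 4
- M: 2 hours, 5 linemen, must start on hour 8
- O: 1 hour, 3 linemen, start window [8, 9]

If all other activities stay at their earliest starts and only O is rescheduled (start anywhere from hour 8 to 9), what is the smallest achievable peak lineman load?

8

O@8: h1:6  h2:6  h3:6  h4:5  h5:5  h6:4  h7:4  h8:8  h9:5 → peak 8
O@9: h1:6  h2:6  h3:6  h4:5  h5:5  h6:4  h7:4  h8:5  h9:8 → peak 8
Best is O@8, peak 8.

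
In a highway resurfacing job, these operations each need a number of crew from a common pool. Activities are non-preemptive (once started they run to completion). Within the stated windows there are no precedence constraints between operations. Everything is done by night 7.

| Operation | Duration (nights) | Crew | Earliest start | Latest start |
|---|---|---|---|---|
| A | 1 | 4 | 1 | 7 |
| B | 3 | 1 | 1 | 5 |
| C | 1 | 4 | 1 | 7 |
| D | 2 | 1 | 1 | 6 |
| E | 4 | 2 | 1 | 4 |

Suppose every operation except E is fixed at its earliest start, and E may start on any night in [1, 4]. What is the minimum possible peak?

E@1: n1:12  n2:4  n3:3  n4:2  n5:0  n6:0  n7:0 → peak 12
E@2: n1:10  n2:4  n3:3  n4:2  n5:2  n6:0  n7:0 → peak 10
E@3: n1:10  n2:2  n3:3  n4:2  n5:2  n6:2  n7:0 → peak 10
E@4: n1:10  n2:2  n3:1  n4:2  n5:2  n6:2  n7:2 → peak 10
Best is E@2, peak 10.

10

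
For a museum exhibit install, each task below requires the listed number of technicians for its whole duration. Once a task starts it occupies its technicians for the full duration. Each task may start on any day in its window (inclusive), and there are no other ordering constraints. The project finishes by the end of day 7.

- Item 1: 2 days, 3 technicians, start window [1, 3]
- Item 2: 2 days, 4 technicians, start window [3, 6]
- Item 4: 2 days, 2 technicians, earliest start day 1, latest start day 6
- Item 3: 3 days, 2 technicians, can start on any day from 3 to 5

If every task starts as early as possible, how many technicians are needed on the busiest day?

Early-start schedule: Item 1@1, Item 2@3, Item 4@1, Item 3@3.
Load per day: day 1: 5, day 2: 5, day 3: 6, day 4: 6, day 5: 2, day 6: 0, day 7: 0.
Peak is 6.

6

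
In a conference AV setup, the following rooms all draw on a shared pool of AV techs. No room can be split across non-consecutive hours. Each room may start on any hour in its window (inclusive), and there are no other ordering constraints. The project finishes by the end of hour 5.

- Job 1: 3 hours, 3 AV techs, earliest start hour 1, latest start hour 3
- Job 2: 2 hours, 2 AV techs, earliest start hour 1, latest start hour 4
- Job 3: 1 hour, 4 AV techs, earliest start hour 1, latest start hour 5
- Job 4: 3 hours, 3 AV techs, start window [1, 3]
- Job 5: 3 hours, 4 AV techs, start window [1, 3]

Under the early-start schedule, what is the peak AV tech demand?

16

Early-start schedule: Job 1@1, Job 2@1, Job 3@1, Job 4@1, Job 5@1.
Load per hour: hour 1: 16, hour 2: 12, hour 3: 10, hour 4: 0, hour 5: 0.
Peak is 16.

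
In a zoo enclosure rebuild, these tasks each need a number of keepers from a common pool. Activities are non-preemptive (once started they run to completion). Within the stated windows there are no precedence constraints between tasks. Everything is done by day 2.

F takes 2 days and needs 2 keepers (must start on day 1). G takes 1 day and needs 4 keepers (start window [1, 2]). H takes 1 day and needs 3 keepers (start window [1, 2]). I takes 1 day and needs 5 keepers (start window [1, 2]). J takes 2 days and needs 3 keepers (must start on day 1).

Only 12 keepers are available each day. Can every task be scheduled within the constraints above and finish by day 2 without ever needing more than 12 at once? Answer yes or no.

Schedule F@1, G@1, H@1, I@2, J@1: d1:12  d2:10 — peak 12 ≤ 12.

yes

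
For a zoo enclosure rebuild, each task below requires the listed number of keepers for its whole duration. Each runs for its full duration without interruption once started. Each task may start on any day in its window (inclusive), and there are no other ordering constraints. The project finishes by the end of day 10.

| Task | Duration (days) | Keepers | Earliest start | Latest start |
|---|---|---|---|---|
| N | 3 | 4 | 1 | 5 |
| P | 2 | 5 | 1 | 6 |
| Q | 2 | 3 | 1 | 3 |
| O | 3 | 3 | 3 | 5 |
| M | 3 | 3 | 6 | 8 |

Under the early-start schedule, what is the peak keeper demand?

Early-start schedule: N@1, P@1, Q@1, O@3, M@6.
Load per day: day 1: 12, day 2: 12, day 3: 7, day 4: 3, day 5: 3, day 6: 3, day 7: 3, day 8: 3, day 9: 0, day 10: 0.
Peak is 12.

12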